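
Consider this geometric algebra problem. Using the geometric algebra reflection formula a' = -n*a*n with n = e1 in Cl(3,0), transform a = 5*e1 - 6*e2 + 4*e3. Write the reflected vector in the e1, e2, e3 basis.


Reflection formula: a' = -n*a*n, with n = e1 (unit vector, n^2 = 1).
For reflection through hyperplane perp to e1:
The component along e1 flips sign, others stay.
a = (5, -6, 4)
a' = (-5, -6, 4)
a' = -5*e1 - 6*e2 + 4*e3


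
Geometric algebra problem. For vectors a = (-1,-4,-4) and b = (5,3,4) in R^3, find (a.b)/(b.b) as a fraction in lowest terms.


Projection coefficient = (a . b) / (b . b)
a . b = (-1)*5 + (-4)*3 + (-4)*4
= -5 + (-12) + (-16) = -33
b . b = 5^2 + 3^2 + 4^2
= 25 + 9 + 16 = 50
Coefficient = -33/50
In lowest terms: -33/50


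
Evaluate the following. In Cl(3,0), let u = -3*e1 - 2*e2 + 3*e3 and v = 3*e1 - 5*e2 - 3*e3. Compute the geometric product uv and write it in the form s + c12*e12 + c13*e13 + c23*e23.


In Cl(3,0): e_i^2 = 1, e_ie_j = -e_je_i for i != j.
Scalar part = u . v = (-3)*3 + (-2)*(-5) + 3*(-3)
= -9 + 10 + (-9) = -8
e12 coeff = (-3)*(-5) - (-2)*3 = 15 - (-6) = 21
e13 coeff = (-3)*(-3) - 3*3 = 9 - 9 = 0
e23 coeff = (-2)*(-3) - 3*(-5) = 6 - (-15) = 21
uv = -8 + 21*e12 + 0*e13 + 21*e23


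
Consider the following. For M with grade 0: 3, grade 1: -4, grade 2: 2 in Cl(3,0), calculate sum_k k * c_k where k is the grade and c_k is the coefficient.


Grade-weighted sum = sum of grade_k * coefficient_k
0*3 = 0
1*(-4) = -4
2*2 = 4
Total = 0 + (-4) + 4 = 0


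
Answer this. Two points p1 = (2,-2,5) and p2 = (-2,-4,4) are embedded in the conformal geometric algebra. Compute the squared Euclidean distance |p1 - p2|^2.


p1 - p2 = (4, 2, 1)
|p1 - p2|^2 = 4^2 + 2^2 + 1^2
= 16 + 4 + 1
= 21


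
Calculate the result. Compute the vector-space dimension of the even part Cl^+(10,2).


Even subalgebra dimension = 2^(n-1)
n = 10 + 2 = 12
2^(12 - 1) = 2^11 = 2048
Verification: sum of C(12,k) for even k = 1 + 66 + 495 + 924 + 495 + 66 + 1 = 2048
Result = 2048


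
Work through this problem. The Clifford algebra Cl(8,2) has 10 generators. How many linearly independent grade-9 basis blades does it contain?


Number of grade-k basis blades in Cl(p,q) with n = p + q is C(n, k).
n = 8 + 2 = 10
C(10, 9) = 10! / (9! * 1!)
= 3628800 / (362880 * 1)
= 10


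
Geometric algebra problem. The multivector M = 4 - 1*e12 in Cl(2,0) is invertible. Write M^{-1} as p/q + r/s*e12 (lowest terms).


M = 4 - 1*e12, where e12^2 = -1.
Since M commutes with its reverse ~M = a - b*e12, M * ~M = a^2 - b^2*e12^2 = a^2 + b^2.
So M^{-1} = ~M / (a^2 + b^2) = (a - b*e12)/(a^2 + b^2).
a^2 + b^2 = 16 + 1 = 17
Scalar part = 4/17 = 4/17
Bivector coeff = 1/17 = 1/17
M^{-1} = 4/17 + 1/17*e12


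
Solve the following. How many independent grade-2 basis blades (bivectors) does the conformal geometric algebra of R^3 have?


The conformal model of R^3 uses Cl(4,1) with m = 3 + 2 = 5 generators.
Number of grade-2 blades = C(m, 2) = C(5, 2)
= 5*4/2 = 10


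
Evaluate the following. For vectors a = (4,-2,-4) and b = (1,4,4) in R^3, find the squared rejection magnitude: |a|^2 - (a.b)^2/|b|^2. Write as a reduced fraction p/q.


|a|^2 = 4^2 + (-2)^2 + (-4)^2 = 36
|b|^2 = 1^2 + 4^2 + 4^2 = 33
a . b = 4*1 + (-2)*4 + (-4)*4 = -20
(a.b)^2 = (-20)^2 = 400
|rej|^2 = 36 - 400/33
= (1188 - 400)/33
= 788/33
In lowest terms: 788/33


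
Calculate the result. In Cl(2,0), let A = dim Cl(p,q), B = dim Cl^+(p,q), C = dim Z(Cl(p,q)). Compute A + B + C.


n = 2 + 0 = 2
Total dim = 2^2 = 4
Even subalgebra dim = 2^1 = 2
n is even, so center dim = 1
Sum = 4 + 2 + 1 = 7


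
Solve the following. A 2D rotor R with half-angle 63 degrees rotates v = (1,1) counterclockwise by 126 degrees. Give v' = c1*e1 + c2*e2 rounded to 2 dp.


Rotor R = cos(63deg) - sin(63deg)*e12
Rotation angle theta = 2 * 63 = 126 degrees
v' = R*v*~R rotates v by theta.
cos(126deg) = -0.5878, sin(126deg) = 0.8090
v'_1 = 1*cos(126deg) - 1*sin(126deg)
= 1*(-0.5878) - 1*0.8090
= -1.40
v'_2 = 1*sin(126deg) + 1*cos(126deg)
= 1*0.8090 + 1*(-0.5878)
= 0.22
v' = -1.40*e1 + 0.22*e2


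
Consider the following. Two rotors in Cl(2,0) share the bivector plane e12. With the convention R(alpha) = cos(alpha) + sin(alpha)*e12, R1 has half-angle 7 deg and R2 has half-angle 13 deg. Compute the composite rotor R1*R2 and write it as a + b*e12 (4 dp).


Same-plane rotors commute and their half-angles add:
R1*R2 = cos(a1 + a2) + sin(a1 + a2)*e12.
a1 + a2 = 7 + 13 = 20 deg
cos(20 deg) = 0.9397
sin(20 deg) = 0.3420
R1*R2 = 0.9397 + 0.3420*e12


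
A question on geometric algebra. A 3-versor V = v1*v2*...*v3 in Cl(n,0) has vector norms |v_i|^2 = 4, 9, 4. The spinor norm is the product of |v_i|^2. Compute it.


Spinor norm N(V) = |v1|^2 * |v2|^2 * ... * |v3|^2
= 4 * 9 * 4
Running product: 4, 36, 144
N(V) = 144


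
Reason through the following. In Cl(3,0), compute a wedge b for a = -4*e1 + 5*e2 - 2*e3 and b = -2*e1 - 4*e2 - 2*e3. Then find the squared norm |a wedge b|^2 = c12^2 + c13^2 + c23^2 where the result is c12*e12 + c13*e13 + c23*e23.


a wedge b = (a1*b2 - a2*b1)*e12 + (a1*b3 - a3*b1)*e13 + (a2*b3 - a3*b2)*e23
e12 coeff: (-4)*(-4) - 5*(-2) = 16 - (-10) = 26
e13 coeff: (-4)*(-2) - (-2)*(-2) = 8 - 4 = 4
e23 coeff: 5*(-2) - (-2)*(-4) = -10 - 8 = -18
|a wedge b|^2 = 26^2 + 4^2 + (-18)^2
= 676 + 16 + 324
= 1016


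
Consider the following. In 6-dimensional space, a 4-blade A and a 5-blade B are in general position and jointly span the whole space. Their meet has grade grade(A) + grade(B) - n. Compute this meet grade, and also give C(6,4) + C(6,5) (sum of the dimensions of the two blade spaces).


Meet grade = grade(A) + grade(B) - n
= 4 + 5 - 6 = 3
C(6,4) = 15
C(6,5) = 6
dim_A + dim_B = 15 + 6 = 21


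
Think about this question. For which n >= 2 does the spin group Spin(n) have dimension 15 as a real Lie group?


dim Spin(n) = dim so(n) = n(n-1)/2.
Solve n(n-1)/2 = 15, i.e. n^2 - n - 30 = 0.
Discriminant = 1 + 8*15 = 121
n = (1 + sqrt(121))/2 = (1 + 11)/2 = 6


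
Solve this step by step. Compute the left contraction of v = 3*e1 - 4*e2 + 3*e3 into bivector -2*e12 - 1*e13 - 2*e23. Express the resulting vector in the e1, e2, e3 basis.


Left contraction v _| B = <vB>_1 (grade-1 part of the geometric product vB).
Using e1_|e12 = e2, e2_|e12 = -e1, e1_|e13 = e3, e3_|e13 = -e1, e2_|e23 = e3, e3_|e23 = -e2:
e1 coeff: -v2*b12 - v3*b13 = -(-4)*(-2) - (3)*(-1) = -5
e2 coeff: v1*b12 - v3*b23 = (3)*(-2) - (3)*(-2) = 0
e3 coeff: v1*b13 + v2*b23 = (3)*(-1) + (-4)*(-2) = 5
v _| B = -5*e1 + 0*e2 + 5*e3


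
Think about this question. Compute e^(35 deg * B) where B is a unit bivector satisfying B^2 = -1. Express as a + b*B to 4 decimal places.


For a unit bivector B with B^2 = -1, the exponential series gives
e^(theta*B) = cos(theta) + sin(theta)*B (the GA analogue of Euler's formula).
theta = 35 degrees = 0.610865 rad
cos(35 deg) = 0.8192
sin(35 deg) = 0.5736
exp(theta*B) = 0.8192 + 0.5736*B


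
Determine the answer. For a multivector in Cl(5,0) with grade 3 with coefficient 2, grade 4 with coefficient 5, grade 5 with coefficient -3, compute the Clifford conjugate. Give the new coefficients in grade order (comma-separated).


Clifford conjugate sign for grade k: (-1)^(k(k+1)/2)
Grade 3: (-1)^(3*4/2) = (-1)^6 = 1, coeff 2 -> 2
Grade 4: (-1)^(4*5/2) = (-1)^10 = 1, coeff 5 -> 5
Grade 5: (-1)^(5*6/2) = (-1)^15 = -1, coeff -3 -> 3
Conjugated coefficients: 2, 5, 3


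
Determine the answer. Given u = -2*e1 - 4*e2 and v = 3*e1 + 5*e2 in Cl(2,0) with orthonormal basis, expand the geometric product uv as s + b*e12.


Expand: (-2*e1 - 4*e2)(3*e1 + 5*e2)
= (-2)*3*e1e1 + (-2)*5*e1e2 + (-4)*3*e2e1 + (-4)*5*e2e2
Using e1^2 = e2^2 = 1, e2e1 = -e1e2:
Scalar part s = (-2)*3 + (-4)*5 = -6 + (-20) = -26
Bivector part b = (-2)*5 - (-4)*3 = -10 - (-12) = 2
uv = -26 + 2*e12


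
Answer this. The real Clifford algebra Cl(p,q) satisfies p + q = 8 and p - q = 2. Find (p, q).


We need p + q = 8 and p - q = 2.
Adding: 2p = 8 + 2 = 10, so p = 5.
Then q = 8 - 5 = 3.
(p, q) = (5, 3)


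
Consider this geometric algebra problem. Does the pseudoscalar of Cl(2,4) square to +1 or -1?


The pseudoscalar I = e1...e_n (product of all n generators) of Cl(p,q) satisfies I^2 = (-1)^(q + n(n-1)/2).
p = 2, q = 4, n = p + q = 6
n(n-1)/2 = 6 * 5 / 2 = 15
Exponent = q + n(n-1)/2 = 4 + 15 = 19
I^2 = (-1)^19 = -1


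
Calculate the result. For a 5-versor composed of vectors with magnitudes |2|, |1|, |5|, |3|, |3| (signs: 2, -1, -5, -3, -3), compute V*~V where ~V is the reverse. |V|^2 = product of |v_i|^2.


Each vector v_i has |v_i|^2 = s_i^2
Squared scales: 2^2 = 4, (-1)^2 = 1, (-5)^2 = 25, (-3)^2 = 9, (-3)^2 = 9
|V|^2 = 4 * 1 * 25 * 9 * 9
= 8100


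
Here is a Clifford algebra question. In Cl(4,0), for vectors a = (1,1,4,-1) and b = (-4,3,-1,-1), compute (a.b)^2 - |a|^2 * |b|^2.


a . b = 1*(-4) + 1*3 + 4*(-1) + (-1)*(-1)
= -4 + 3 + (-4) + 1 = -4
|a|^2 = 1^2 + 1^2 + 4^2 + (-1)^2 = 19
|b|^2 = (-4)^2 + 3^2 + (-1)^2 + (-1)^2 = 27
(a.b)^2 = (-4)^2 = 16
|a|^2 * |b|^2 = 19 * 27 = 513
Result = 16 - 513 = -497


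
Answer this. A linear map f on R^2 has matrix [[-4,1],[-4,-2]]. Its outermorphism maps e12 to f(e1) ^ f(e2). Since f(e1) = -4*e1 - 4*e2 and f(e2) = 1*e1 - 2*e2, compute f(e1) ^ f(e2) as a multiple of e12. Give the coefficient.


The outermorphism of a linear map f sends e1^e2 to f(e1)^f(e2).
f(e1) = -4*e1 - 4*e2
f(e2) = 1*e1 - 2*e2
f(e1) ^ f(e2) = (-4*e1 - 4*e2) ^ (1*e1 - 2*e2)
= (-4)*(-2)*e12 + (-4)*1*e21
= (8 - (-4))*e12
= 12*e12
Coefficient = 12


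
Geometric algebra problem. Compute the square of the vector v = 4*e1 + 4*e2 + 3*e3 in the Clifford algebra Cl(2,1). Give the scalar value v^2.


v^2 = sum of c_i^2 * e_i^2
Positive signature terms (e_i^2 = +1): 4^2 + 4^2 = 32
Negative signature terms (e_j^2 = -1): 3^2 = 9
v^2 = 32 - 9 = 23


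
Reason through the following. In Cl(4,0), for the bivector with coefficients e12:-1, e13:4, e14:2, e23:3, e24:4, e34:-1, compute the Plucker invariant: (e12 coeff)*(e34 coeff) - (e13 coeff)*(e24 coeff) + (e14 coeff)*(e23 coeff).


Plucker relation: af - be + cd
a*f = (-1)*(-1) = 1
b*e = 4*4 = 16
c*d = 2*3 = 6
af - be + cd = 1 - 16 + 6
= -9


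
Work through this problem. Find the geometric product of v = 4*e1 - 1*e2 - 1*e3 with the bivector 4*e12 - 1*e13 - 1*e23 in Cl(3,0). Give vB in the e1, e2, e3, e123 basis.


vB has grade-1 (vector) and grade-3 (trivector) parts: vB = (v _| B) + (v ^ B).
Vector part <vB>_1:
  e1: -v2*b12 - v3*b13 = -(-1)*(4) - (-1)*(-1) = 3
  e2: v1*b12 - v3*b23 = (4)*(4) - (-1)*(-1) = 15
  e3: v1*b13 + v2*b23 = (4)*(-1) + (-1)*(-1) = -3
Trivector part <vB>_3:
  e123: v1*b23 - v2*b13 + v3*b12 = (4)*(-1) - (-1)*(-1) + (-1)*(4) = -9
vB = 3*e1 + 15*e2 - 3*e3 - 9*e123


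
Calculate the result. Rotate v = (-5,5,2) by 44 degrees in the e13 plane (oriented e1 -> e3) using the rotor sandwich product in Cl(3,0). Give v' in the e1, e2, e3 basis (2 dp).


Rotor R = cos(22deg) - sin(22deg)*e13
Rotation angle theta = 2 * 22 = 44 degrees in the e13 plane (e1 -> e3).
The component perpendicular to the plane (e2) is invariant: v'_2 = v2 = 5.00
cos(44deg) = 0.7193, sin(44deg) = 0.6947
v'_1 = v1*cos(theta) - v3*sin(theta) = -5*0.7193 - 2*0.6947 = -4.99
v'_3 = v1*sin(theta) + v3*cos(theta) = -5*0.6947 + 2*0.7193 = -2.03
v' = -4.99*e1 + 5.00*e2 - 2.03*e3


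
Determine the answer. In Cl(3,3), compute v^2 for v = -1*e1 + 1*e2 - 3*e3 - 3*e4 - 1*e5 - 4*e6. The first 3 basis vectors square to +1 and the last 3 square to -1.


v^2 = sum of c_i^2 * e_i^2
Positive signature terms (e_i^2 = +1): (-1)^2 + 1^2 + (-3)^2 = 11
Negative signature terms (e_j^2 = -1): (-3)^2 + (-1)^2 + (-4)^2 = 26
v^2 = 11 - 26 = -15


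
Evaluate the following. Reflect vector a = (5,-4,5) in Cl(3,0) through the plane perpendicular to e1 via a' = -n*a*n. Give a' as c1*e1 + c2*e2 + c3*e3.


Reflection formula: a' = -n*a*n, with n = e1 (unit vector, n^2 = 1).
For reflection through hyperplane perp to e1:
The component along e1 flips sign, others stay.
a = (5, -4, 5)
a' = (-5, -4, 5)
a' = -5*e1 - 4*e2 + 5*e3


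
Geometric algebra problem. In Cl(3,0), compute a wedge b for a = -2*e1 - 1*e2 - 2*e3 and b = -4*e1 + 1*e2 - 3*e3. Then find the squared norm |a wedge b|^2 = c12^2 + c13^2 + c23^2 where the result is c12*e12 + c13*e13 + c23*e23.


a wedge b = (a1*b2 - a2*b1)*e12 + (a1*b3 - a3*b1)*e13 + (a2*b3 - a3*b2)*e23
e12 coeff: (-2)*1 - (-1)*(-4) = -2 - 4 = -6
e13 coeff: (-2)*(-3) - (-2)*(-4) = 6 - 8 = -2
e23 coeff: (-1)*(-3) - (-2)*1 = 3 - (-2) = 5
|a wedge b|^2 = (-6)^2 + (-2)^2 + 5^2
= 36 + 4 + 25
= 65


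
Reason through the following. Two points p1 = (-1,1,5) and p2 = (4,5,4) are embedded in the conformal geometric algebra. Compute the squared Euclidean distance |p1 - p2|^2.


p1 - p2 = (-5, -4, 1)
|p1 - p2|^2 = (-5)^2 + (-4)^2 + 1^2
= 25 + 16 + 1
= 42


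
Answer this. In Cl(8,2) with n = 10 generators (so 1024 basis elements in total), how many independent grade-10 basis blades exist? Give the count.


Number of grade-k basis blades in Cl(p,q) with n = p + q is C(n, k).
n = 8 + 2 = 10
C(10, 10) = 10! / (10! * 0!)
= 3628800 / (3628800 * 1)
= 1


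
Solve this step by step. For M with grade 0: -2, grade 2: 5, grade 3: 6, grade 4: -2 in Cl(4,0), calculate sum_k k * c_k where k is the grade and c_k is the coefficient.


Grade-weighted sum = sum of grade_k * coefficient_k
0*(-2) = 0
2*5 = 10
3*6 = 18
4*(-2) = -8
Total = 0 + 10 + 18 + (-8) = 20


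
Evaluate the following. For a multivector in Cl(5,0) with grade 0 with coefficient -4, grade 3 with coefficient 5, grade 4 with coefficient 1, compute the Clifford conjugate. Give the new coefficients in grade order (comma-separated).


Clifford conjugate sign for grade k: (-1)^(k(k+1)/2)
Grade 0: (-1)^(0*1/2) = (-1)^0 = 1, coeff -4 -> -4
Grade 3: (-1)^(3*4/2) = (-1)^6 = 1, coeff 5 -> 5
Grade 4: (-1)^(4*5/2) = (-1)^10 = 1, coeff 1 -> 1
Conjugated coefficients: -4, 5, 1


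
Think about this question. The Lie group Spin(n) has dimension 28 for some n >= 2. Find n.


dim Spin(n) = dim so(n) = n(n-1)/2.
Solve n(n-1)/2 = 28, i.e. n^2 - n - 56 = 0.
Discriminant = 1 + 8*28 = 225
n = (1 + sqrt(225))/2 = (1 + 15)/2 = 8


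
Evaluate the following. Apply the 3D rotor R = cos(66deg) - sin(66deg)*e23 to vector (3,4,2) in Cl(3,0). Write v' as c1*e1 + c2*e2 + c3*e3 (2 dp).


Rotor R = cos(66deg) - sin(66deg)*e23
Rotation angle theta = 2 * 66 = 132 degrees in the e23 plane (e2 -> e3).
The component perpendicular to the plane (e1) is invariant: v'_1 = v1 = 3.00
cos(132deg) = -0.6691, sin(132deg) = 0.7431
v'_2 = v2*cos(theta) - v3*sin(theta) = 4*(-0.6691) - 2*0.7431 = -4.16
v'_3 = v2*sin(theta) + v3*cos(theta) = 4*0.7431 + 2*(-0.6691) = 1.63
v' = 3.00*e1 - 4.16*e2 + 1.63*e3


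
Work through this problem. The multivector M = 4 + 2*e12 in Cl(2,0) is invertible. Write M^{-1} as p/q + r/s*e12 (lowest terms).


M = 4 + 2*e12, where e12^2 = -1.
Since M commutes with its reverse ~M = a - b*e12, M * ~M = a^2 - b^2*e12^2 = a^2 + b^2.
So M^{-1} = ~M / (a^2 + b^2) = (a - b*e12)/(a^2 + b^2).
a^2 + b^2 = 16 + 4 = 20
Scalar part = 4/20 = 1/5
Bivector coeff = -2/20 = -1/10
M^{-1} = 1/5 - 1/10*e12


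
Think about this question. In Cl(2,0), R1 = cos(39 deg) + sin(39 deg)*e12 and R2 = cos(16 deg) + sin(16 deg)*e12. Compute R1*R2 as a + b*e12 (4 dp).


Same-plane rotors commute and their half-angles add:
R1*R2 = cos(a1 + a2) + sin(a1 + a2)*e12.
a1 + a2 = 39 + 16 = 55 deg
cos(55 deg) = 0.5736
sin(55 deg) = 0.8192
R1*R2 = 0.5736 + 0.8192*e12


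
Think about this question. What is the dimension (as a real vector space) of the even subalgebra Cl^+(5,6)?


Even subalgebra dimension = 2^(n-1)
n = 5 + 6 = 11
2^(11 - 1) = 2^10 = 1024
Verification: sum of C(11,k) for even k = 1 + 55 + 330 + 462 + 165 + 11 = 1024
Result = 1024


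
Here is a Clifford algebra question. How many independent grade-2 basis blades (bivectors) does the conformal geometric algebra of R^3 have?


The conformal model of R^3 uses Cl(4,1) with m = 3 + 2 = 5 generators.
Number of grade-2 blades = C(m, 2) = C(5, 2)
= 5*4/2 = 10


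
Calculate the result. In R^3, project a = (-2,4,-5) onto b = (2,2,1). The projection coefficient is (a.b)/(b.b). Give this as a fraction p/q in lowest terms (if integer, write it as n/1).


Projection coefficient = (a . b) / (b . b)
a . b = (-2)*2 + 4*2 + (-5)*1
= -4 + 8 + (-5) = -1
b . b = 2^2 + 2^2 + 1^2
= 4 + 4 + 1 = 9
Coefficient = -1/9
In lowest terms: -1/9


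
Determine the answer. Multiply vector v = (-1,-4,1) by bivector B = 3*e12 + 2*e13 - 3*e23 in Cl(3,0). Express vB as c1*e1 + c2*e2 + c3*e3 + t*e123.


vB has grade-1 (vector) and grade-3 (trivector) parts: vB = (v _| B) + (v ^ B).
Vector part <vB>_1:
  e1: -v2*b12 - v3*b13 = -(-4)*(3) - (1)*(2) = 10
  e2: v1*b12 - v3*b23 = (-1)*(3) - (1)*(-3) = 0
  e3: v1*b13 + v2*b23 = (-1)*(2) + (-4)*(-3) = 10
Trivector part <vB>_3:
  e123: v1*b23 - v2*b13 + v3*b12 = (-1)*(-3) - (-4)*(2) + (1)*(3) = 14
vB = 10*e1 + 0*e2 + 10*e3 + 14*e123


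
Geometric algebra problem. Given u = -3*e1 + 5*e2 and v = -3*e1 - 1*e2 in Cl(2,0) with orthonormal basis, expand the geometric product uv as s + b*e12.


Expand: (-3*e1 + 5*e2)(-3*e1 - 1*e2)
= (-3)*(-3)*e1e1 + (-3)*(-1)*e1e2 + 5*(-3)*e2e1 + 5*(-1)*e2e2
Using e1^2 = e2^2 = 1, e2e1 = -e1e2:
Scalar part s = (-3)*(-3) + 5*(-1) = 9 + (-5) = 4
Bivector part b = (-3)*(-1) - 5*(-3) = 3 - (-15) = 18
uv = 4 + 18*e12


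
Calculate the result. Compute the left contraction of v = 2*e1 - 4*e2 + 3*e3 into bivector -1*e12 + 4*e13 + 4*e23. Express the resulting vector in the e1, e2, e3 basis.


Left contraction v _| B = <vB>_1 (grade-1 part of the geometric product vB).
Using e1_|e12 = e2, e2_|e12 = -e1, e1_|e13 = e3, e3_|e13 = -e1, e2_|e23 = e3, e3_|e23 = -e2:
e1 coeff: -v2*b12 - v3*b13 = -(-4)*(-1) - (3)*(4) = -16
e2 coeff: v1*b12 - v3*b23 = (2)*(-1) - (3)*(4) = -14
e3 coeff: v1*b13 + v2*b23 = (2)*(4) + (-4)*(4) = -8
v _| B = -16*e1 - 14*e2 - 8*e3


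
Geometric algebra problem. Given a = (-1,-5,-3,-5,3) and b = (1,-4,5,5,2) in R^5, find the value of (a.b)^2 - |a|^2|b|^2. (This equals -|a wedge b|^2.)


a . b = (-1)*1 + (-5)*(-4) + (-3)*5 + (-5)*5 + 3*2
= -1 + 20 + (-15) + (-25) + 6 = -15
|a|^2 = (-1)^2 + (-5)^2 + (-3)^2 + (-5)^2 + 3^2 = 69
|b|^2 = 1^2 + (-4)^2 + 5^2 + 5^2 + 2^2 = 71
(a.b)^2 = (-15)^2 = 225
|a|^2 * |b|^2 = 69 * 71 = 4899
Result = 225 - 4899 = -4674


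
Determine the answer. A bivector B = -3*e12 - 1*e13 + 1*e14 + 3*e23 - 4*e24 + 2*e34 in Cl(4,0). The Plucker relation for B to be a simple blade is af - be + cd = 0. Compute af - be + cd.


Plucker relation: af - be + cd
a*f = (-3)*2 = -6
b*e = (-1)*(-4) = 4
c*d = 1*3 = 3
af - be + cd = -6 - 4 + 3
= -7


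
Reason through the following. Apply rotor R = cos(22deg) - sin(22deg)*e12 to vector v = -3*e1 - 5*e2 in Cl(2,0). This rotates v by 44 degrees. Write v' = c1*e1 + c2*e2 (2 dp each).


Rotor R = cos(22deg) - sin(22deg)*e12
Rotation angle theta = 2 * 22 = 44 degrees
v' = R*v*~R rotates v by theta.
cos(44deg) = 0.7193, sin(44deg) = 0.6947
v'_1 = -3*cos(44deg) - (-5)*sin(44deg)
= -3*0.7193 - (-5)*0.6947
= 1.32
v'_2 = -3*sin(44deg) + (-5)*cos(44deg)
= -3*0.6947 + (-5)*0.7193
= -5.68
v' = 1.32*e1 - 5.68*e2


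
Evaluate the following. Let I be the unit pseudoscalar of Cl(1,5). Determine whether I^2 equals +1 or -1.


The pseudoscalar I = e1...e_n (product of all n generators) of Cl(p,q) satisfies I^2 = (-1)^(q + n(n-1)/2).
p = 1, q = 5, n = p + q = 6
n(n-1)/2 = 6 * 5 / 2 = 15
Exponent = q + n(n-1)/2 = 5 + 15 = 20
I^2 = (-1)^20 = +1


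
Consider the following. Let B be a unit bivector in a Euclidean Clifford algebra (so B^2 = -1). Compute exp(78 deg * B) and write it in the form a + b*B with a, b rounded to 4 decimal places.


For a unit bivector B with B^2 = -1, the exponential series gives
e^(theta*B) = cos(theta) + sin(theta)*B (the GA analogue of Euler's formula).
theta = 78 degrees = 1.361357 rad
cos(78 deg) = 0.2079
sin(78 deg) = 0.9781
exp(theta*B) = 0.2079 + 0.9781*B


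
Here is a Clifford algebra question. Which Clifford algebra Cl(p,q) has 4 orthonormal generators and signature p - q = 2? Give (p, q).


We need p + q = 4 and p - q = 2.
Adding: 2p = 4 + 2 = 6, so p = 3.
Then q = 4 - 3 = 1.
(p, q) = (3, 1)


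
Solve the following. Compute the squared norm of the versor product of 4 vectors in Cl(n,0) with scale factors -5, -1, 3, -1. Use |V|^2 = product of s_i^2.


Each vector v_i has |v_i|^2 = s_i^2
Squared scales: (-5)^2 = 25, (-1)^2 = 1, 3^2 = 9, (-1)^2 = 1
|V|^2 = 25 * 1 * 9 * 1
= 225


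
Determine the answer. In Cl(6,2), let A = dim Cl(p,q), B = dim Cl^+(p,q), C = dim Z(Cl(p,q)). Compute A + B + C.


n = 6 + 2 = 8
Total dim = 2^8 = 256
Even subalgebra dim = 2^7 = 128
n is even, so center dim = 1
Sum = 256 + 128 + 1 = 385


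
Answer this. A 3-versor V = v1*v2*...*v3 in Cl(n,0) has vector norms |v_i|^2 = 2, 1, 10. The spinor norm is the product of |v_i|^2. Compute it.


Spinor norm N(V) = |v1|^2 * |v2|^2 * ... * |v3|^2
= 2 * 1 * 10
Running product: 2, 2, 20
N(V) = 20


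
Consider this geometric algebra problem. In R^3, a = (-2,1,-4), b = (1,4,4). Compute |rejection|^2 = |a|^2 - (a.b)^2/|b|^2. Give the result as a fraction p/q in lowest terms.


|a|^2 = (-2)^2 + 1^2 + (-4)^2 = 21
|b|^2 = 1^2 + 4^2 + 4^2 = 33
a . b = (-2)*1 + 1*4 + (-4)*4 = -14
(a.b)^2 = (-14)^2 = 196
|rej|^2 = 21 - 196/33
= (693 - 196)/33
= 497/33
In lowest terms: 497/33


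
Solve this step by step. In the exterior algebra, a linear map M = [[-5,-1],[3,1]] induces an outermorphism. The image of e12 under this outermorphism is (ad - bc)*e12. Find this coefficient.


The outermorphism of a linear map f sends e1^e2 to f(e1)^f(e2).
f(e1) = -5*e1 + 3*e2
f(e2) = -1*e1 + 1*e2
f(e1) ^ f(e2) = (-5*e1 + 3*e2) ^ (-1*e1 + 1*e2)
= (-5)*1*e12 + 3*(-1)*e21
= (-5 - (-3))*e12
= -2*e12
Coefficient = -2


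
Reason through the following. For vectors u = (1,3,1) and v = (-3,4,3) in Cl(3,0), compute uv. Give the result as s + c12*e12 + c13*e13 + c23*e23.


In Cl(3,0): e_i^2 = 1, e_ie_j = -e_je_i for i != j.
Scalar part = u . v = 1*(-3) + 3*4 + 1*3
= -3 + 12 + 3 = 12
e12 coeff = 1*4 - 3*(-3) = 4 - (-9) = 13
e13 coeff = 1*3 - 1*(-3) = 3 - (-3) = 6
e23 coeff = 3*3 - 1*4 = 9 - 4 = 5
uv = 12 + 13*e12 + 6*e13 + 5*e23


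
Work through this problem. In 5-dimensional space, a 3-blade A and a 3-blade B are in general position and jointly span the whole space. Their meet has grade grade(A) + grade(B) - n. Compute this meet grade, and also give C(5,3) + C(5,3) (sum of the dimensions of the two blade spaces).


Meet grade = grade(A) + grade(B) - n
= 3 + 3 - 5 = 1
C(5,3) = 10
C(5,3) = 10
dim_A + dim_B = 10 + 10 = 20


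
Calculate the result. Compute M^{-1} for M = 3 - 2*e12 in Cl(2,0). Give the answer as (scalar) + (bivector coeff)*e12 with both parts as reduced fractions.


M = 3 - 2*e12, where e12^2 = -1.
Since M commutes with its reverse ~M = a - b*e12, M * ~M = a^2 - b^2*e12^2 = a^2 + b^2.
So M^{-1} = ~M / (a^2 + b^2) = (a - b*e12)/(a^2 + b^2).
a^2 + b^2 = 9 + 4 = 13
Scalar part = 3/13 = 3/13
Bivector coeff = 2/13 = 2/13
M^{-1} = 3/13 + 2/13*e12


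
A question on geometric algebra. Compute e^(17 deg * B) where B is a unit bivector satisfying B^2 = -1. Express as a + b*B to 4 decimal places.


For a unit bivector B with B^2 = -1, the exponential series gives
e^(theta*B) = cos(theta) + sin(theta)*B (the GA analogue of Euler's formula).
theta = 17 degrees = 0.296706 rad
cos(17 deg) = 0.9563
sin(17 deg) = 0.2924
exp(theta*B) = 0.9563 + 0.2924*B


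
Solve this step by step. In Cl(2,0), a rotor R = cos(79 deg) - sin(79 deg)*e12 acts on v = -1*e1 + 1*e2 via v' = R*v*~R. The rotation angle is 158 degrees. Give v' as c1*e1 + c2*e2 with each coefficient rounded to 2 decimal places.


Rotor R = cos(79deg) - sin(79deg)*e12
Rotation angle theta = 2 * 79 = 158 degrees
v' = R*v*~R rotates v by theta.
cos(158deg) = -0.9272, sin(158deg) = 0.3746
v'_1 = -1*cos(158deg) - 1*sin(158deg)
= -1*(-0.9272) - 1*0.3746
= 0.55
v'_2 = -1*sin(158deg) + 1*cos(158deg)
= -1*0.3746 + 1*(-0.9272)
= -1.30
v' = 0.55*e1 - 1.30*e2


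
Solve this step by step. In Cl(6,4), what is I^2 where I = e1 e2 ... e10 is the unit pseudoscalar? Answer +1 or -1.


The pseudoscalar I = e1...e_n (product of all n generators) of Cl(p,q) satisfies I^2 = (-1)^(q + n(n-1)/2).
p = 6, q = 4, n = p + q = 10
n(n-1)/2 = 10 * 9 / 2 = 45
Exponent = q + n(n-1)/2 = 4 + 45 = 49
I^2 = (-1)^49 = -1


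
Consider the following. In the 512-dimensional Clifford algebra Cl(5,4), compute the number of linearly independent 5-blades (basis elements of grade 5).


Number of grade-k basis blades in Cl(p,q) with n = p + q is C(n, k).
n = 5 + 4 = 9
C(9, 5) = 9! / (5! * 4!)
= 362880 / (120 * 24)
= 126


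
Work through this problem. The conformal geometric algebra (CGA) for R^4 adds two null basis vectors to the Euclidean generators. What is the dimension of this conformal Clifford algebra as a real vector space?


The conformal model of R^4 uses Cl(5,1): the 4 Euclidean generators plus two extra orthogonal generators e+ (e+^2 = +1) and e- (e-^2 = -1), from which the null vectors e0, einf are built.
Number of generators m = 4 + 2 = 6.
dim Cl(p,q) = 2^m = 2^6 = 64


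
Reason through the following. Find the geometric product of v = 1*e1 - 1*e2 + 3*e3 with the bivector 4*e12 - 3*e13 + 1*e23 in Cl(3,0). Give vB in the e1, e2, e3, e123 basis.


vB has grade-1 (vector) and grade-3 (trivector) parts: vB = (v _| B) + (v ^ B).
Vector part <vB>_1:
  e1: -v2*b12 - v3*b13 = -(-1)*(4) - (3)*(-3) = 13
  e2: v1*b12 - v3*b23 = (1)*(4) - (3)*(1) = 1
  e3: v1*b13 + v2*b23 = (1)*(-3) + (-1)*(1) = -4
Trivector part <vB>_3:
  e123: v1*b23 - v2*b13 + v3*b12 = (1)*(1) - (-1)*(-3) + (3)*(4) = 10
vB = 13*e1 + 1*e2 - 4*e3 + 10*e123


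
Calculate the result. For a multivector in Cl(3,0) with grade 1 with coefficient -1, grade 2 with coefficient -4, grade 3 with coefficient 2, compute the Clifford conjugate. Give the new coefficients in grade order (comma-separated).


Clifford conjugate sign for grade k: (-1)^(k(k+1)/2)
Grade 1: (-1)^(1*2/2) = (-1)^1 = -1, coeff -1 -> 1
Grade 2: (-1)^(2*3/2) = (-1)^3 = -1, coeff -4 -> 4
Grade 3: (-1)^(3*4/2) = (-1)^6 = 1, coeff 2 -> 2
Conjugated coefficients: 1, 4, 2


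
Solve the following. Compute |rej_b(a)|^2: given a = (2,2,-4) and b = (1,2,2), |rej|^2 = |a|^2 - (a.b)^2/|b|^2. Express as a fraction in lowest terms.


|a|^2 = 2^2 + 2^2 + (-4)^2 = 24
|b|^2 = 1^2 + 2^2 + 2^2 = 9
a . b = 2*1 + 2*2 + (-4)*2 = -2
(a.b)^2 = (-2)^2 = 4
|rej|^2 = 24 - 4/9
= (216 - 4)/9
= 212/9
In lowest terms: 212/9


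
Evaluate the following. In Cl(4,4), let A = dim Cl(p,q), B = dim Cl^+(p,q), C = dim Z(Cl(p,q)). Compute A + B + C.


n = 4 + 4 = 8
Total dim = 2^8 = 256
Even subalgebra dim = 2^7 = 128
n is even, so center dim = 1
Sum = 256 + 128 + 1 = 385


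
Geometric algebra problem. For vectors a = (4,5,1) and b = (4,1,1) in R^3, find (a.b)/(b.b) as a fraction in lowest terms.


Projection coefficient = (a . b) / (b . b)
a . b = 4*4 + 5*1 + 1*1
= 16 + 5 + 1 = 22
b . b = 4^2 + 1^2 + 1^2
= 16 + 1 + 1 = 18
Coefficient = 22/18
In lowest terms: 11/9


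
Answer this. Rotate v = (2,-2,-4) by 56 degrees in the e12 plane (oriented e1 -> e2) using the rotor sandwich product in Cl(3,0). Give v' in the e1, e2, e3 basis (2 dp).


Rotor R = cos(28deg) - sin(28deg)*e12
Rotation angle theta = 2 * 28 = 56 degrees in the e12 plane (e1 -> e2).
The component perpendicular to the plane (e3) is invariant: v'_3 = v3 = -4.00
cos(56deg) = 0.5592, sin(56deg) = 0.8290
v'_1 = v1*cos(theta) - v2*sin(theta) = 2*0.5592 - (-2)*0.8290 = 2.78
v'_2 = v1*sin(theta) + v2*cos(theta) = 2*0.8290 + (-2)*0.5592 = 0.54
v' = 2.78*e1 + 0.54*e2 - 4.00*e3


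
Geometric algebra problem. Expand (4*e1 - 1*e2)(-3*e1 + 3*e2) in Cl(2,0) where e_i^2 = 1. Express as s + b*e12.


Expand: (4*e1 - 1*e2)(-3*e1 + 3*e2)
= 4*(-3)*e1e1 + 4*3*e1e2 + (-1)*(-3)*e2e1 + (-1)*3*e2e2
Using e1^2 = e2^2 = 1, e2e1 = -e1e2:
Scalar part s = 4*(-3) + (-1)*3 = -12 + (-3) = -15
Bivector part b = 4*3 - (-1)*(-3) = 12 - 3 = 9
uv = -15 + 9*e12


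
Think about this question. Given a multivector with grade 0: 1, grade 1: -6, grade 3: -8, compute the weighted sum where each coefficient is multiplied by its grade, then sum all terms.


Grade-weighted sum = sum of grade_k * coefficient_k
0*1 = 0
1*(-6) = -6
3*(-8) = -24
Total = 0 + (-6) + (-24) = -30


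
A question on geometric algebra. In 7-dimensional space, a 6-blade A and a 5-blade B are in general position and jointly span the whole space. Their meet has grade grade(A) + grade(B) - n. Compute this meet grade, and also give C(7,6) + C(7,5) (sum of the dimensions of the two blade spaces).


Meet grade = grade(A) + grade(B) - n
= 6 + 5 - 7 = 4
C(7,6) = 7
C(7,5) = 21
dim_A + dim_B = 7 + 21 = 28


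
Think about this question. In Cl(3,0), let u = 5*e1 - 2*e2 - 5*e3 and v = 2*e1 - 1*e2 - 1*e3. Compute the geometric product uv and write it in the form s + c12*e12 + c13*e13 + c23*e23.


In Cl(3,0): e_i^2 = 1, e_ie_j = -e_je_i for i != j.
Scalar part = u . v = 5*2 + (-2)*(-1) + (-5)*(-1)
= 10 + 2 + 5 = 17
e12 coeff = 5*(-1) - (-2)*2 = -5 - (-4) = -1
e13 coeff = 5*(-1) - (-5)*2 = -5 - (-10) = 5
e23 coeff = (-2)*(-1) - (-5)*(-1) = 2 - 5 = -3
uv = 17 - 1*e12 + 5*e13 - 3*e23


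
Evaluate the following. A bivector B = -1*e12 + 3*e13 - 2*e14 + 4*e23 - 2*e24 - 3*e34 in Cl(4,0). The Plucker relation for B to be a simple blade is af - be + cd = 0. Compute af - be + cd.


Plucker relation: af - be + cd
a*f = (-1)*(-3) = 3
b*e = 3*(-2) = -6
c*d = (-2)*4 = -8
af - be + cd = 3 - (-6) + (-8)
= 1


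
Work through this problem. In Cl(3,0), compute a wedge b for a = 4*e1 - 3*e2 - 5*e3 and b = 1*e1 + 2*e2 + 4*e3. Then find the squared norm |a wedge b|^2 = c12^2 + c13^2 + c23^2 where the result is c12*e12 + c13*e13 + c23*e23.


a wedge b = (a1*b2 - a2*b1)*e12 + (a1*b3 - a3*b1)*e13 + (a2*b3 - a3*b2)*e23
e12 coeff: 4*2 - (-3)*1 = 8 - (-3) = 11
e13 coeff: 4*4 - (-5)*1 = 16 - (-5) = 21
e23 coeff: (-3)*4 - (-5)*2 = -12 - (-10) = -2
|a wedge b|^2 = 11^2 + 21^2 + (-2)^2
= 121 + 441 + 4
= 566


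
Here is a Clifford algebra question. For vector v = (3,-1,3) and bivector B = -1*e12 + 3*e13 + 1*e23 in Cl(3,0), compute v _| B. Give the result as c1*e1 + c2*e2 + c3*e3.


Left contraction v _| B = <vB>_1 (grade-1 part of the geometric product vB).
Using e1_|e12 = e2, e2_|e12 = -e1, e1_|e13 = e3, e3_|e13 = -e1, e2_|e23 = e3, e3_|e23 = -e2:
e1 coeff: -v2*b12 - v3*b13 = -(-1)*(-1) - (3)*(3) = -10
e2 coeff: v1*b12 - v3*b23 = (3)*(-1) - (3)*(1) = -6
e3 coeff: v1*b13 + v2*b23 = (3)*(3) + (-1)*(1) = 8
v _| B = -10*e1 - 6*e2 + 8*e3


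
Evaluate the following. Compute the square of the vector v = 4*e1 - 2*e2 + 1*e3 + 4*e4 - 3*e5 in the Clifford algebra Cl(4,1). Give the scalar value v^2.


v^2 = sum of c_i^2 * e_i^2
Positive signature terms (e_i^2 = +1): 4^2 + (-2)^2 + 1^2 + 4^2 = 37
Negative signature terms (e_j^2 = -1): (-3)^2 = 9
v^2 = 37 - 9 = 28


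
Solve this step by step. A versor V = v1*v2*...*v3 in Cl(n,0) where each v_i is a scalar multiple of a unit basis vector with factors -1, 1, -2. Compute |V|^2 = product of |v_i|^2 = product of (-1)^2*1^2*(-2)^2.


Each vector v_i has |v_i|^2 = s_i^2
Squared scales: (-1)^2 = 1, 1^2 = 1, (-2)^2 = 4
|V|^2 = 1 * 1 * 4
= 4


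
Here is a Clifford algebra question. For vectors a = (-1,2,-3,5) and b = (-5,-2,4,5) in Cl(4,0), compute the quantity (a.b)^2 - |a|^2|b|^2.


a . b = (-1)*(-5) + 2*(-2) + (-3)*4 + 5*5
= 5 + (-4) + (-12) + 25 = 14
|a|^2 = (-1)^2 + 2^2 + (-3)^2 + 5^2 = 39
|b|^2 = (-5)^2 + (-2)^2 + 4^2 + 5^2 = 70
(a.b)^2 = 14^2 = 196
|a|^2 * |b|^2 = 39 * 70 = 2730
Result = 196 - 2730 = -2534


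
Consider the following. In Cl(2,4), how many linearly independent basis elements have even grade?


Even subalgebra dimension = 2^(n-1)
n = 2 + 4 = 6
2^(6 - 1) = 2^5 = 32
Verification: sum of C(6,k) for even k = 1 + 15 + 15 + 1 = 32
Result = 32


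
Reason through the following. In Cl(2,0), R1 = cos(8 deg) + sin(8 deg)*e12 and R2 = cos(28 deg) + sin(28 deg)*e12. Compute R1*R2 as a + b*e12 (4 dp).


Same-plane rotors commute and their half-angles add:
R1*R2 = cos(a1 + a2) + sin(a1 + a2)*e12.
a1 + a2 = 8 + 28 = 36 deg
cos(36 deg) = 0.8090
sin(36 deg) = 0.5878
R1*R2 = 0.8090 + 0.5878*e12


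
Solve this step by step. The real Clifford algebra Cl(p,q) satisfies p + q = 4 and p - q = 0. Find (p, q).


We need p + q = 4 and p - q = 0.
Adding: 2p = 4 + 0 = 4, so p = 2.
Then q = 4 - 2 = 2.
(p, q) = (2, 2)


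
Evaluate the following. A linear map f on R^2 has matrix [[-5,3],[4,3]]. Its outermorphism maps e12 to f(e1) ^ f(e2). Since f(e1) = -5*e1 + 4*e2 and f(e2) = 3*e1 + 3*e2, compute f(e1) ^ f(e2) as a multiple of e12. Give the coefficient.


The outermorphism of a linear map f sends e1^e2 to f(e1)^f(e2).
f(e1) = -5*e1 + 4*e2
f(e2) = 3*e1 + 3*e2
f(e1) ^ f(e2) = (-5*e1 + 4*e2) ^ (3*e1 + 3*e2)
= (-5)*3*e12 + 4*3*e21
= (-15 - 12)*e12
= -27*e12
Coefficient = -27


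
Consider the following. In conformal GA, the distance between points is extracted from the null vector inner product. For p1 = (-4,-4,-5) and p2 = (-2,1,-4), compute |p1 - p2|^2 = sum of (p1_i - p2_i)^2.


p1 - p2 = (-2, -5, -1)
|p1 - p2|^2 = (-2)^2 + (-5)^2 + (-1)^2
= 4 + 25 + 1
= 30


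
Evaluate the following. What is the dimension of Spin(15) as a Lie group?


Spin(n) double-covers SO(n); both have Lie algebra so(n) of dimension n(n-1)/2.
n = 15
n(n-1) = 15 * 14 = 210
dim Spin(15) = 210/2 = 105


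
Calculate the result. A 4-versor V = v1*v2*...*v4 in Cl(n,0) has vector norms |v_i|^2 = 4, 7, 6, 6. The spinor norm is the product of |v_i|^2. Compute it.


Spinor norm N(V) = |v1|^2 * |v2|^2 * ... * |v4|^2
= 4 * 7 * 6 * 6
Running product: 4, 28, 168, 1008
N(V) = 1008


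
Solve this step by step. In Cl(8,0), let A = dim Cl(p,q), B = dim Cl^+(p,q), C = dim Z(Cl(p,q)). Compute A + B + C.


n = 8 + 0 = 8
Total dim = 2^8 = 256
Even subalgebra dim = 2^7 = 128
n is even, so center dim = 1
Sum = 256 + 128 + 1 = 385


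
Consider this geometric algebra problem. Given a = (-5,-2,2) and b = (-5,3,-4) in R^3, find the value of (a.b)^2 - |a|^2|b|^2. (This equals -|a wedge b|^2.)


a . b = (-5)*(-5) + (-2)*3 + 2*(-4)
= 25 + (-6) + (-8) = 11
|a|^2 = (-5)^2 + (-2)^2 + 2^2 = 33
|b|^2 = (-5)^2 + 3^2 + (-4)^2 = 50
(a.b)^2 = 11^2 = 121
|a|^2 * |b|^2 = 33 * 50 = 1650
Result = 121 - 1650 = -1529


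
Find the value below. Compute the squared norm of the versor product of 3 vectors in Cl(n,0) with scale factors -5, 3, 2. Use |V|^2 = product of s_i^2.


Each vector v_i has |v_i|^2 = s_i^2
Squared scales: (-5)^2 = 25, 3^2 = 9, 2^2 = 4
|V|^2 = 25 * 9 * 4
= 900


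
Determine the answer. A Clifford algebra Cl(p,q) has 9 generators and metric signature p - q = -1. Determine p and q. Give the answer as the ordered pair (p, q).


We need p + q = 9 and p - q = -1.
Adding: 2p = 9 + (-1) = 8, so p = 4.
Then q = 9 - 4 = 5.
(p, q) = (4, 5)


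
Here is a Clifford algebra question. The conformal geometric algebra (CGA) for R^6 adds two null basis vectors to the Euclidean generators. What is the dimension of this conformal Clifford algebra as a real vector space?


The conformal model of R^6 uses Cl(7,1): the 6 Euclidean generators plus two extra orthogonal generators e+ (e+^2 = +1) and e- (e-^2 = -1), from which the null vectors e0, einf are built.
Number of generators m = 6 + 2 = 8.
dim Cl(p,q) = 2^m = 2^8 = 256


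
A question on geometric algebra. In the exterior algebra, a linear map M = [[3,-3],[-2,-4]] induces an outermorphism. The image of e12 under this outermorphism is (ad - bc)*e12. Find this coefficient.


The outermorphism of a linear map f sends e1^e2 to f(e1)^f(e2).
f(e1) = 3*e1 - 2*e2
f(e2) = -3*e1 - 4*e2
f(e1) ^ f(e2) = (3*e1 - 2*e2) ^ (-3*e1 - 4*e2)
= 3*(-4)*e12 + (-2)*(-3)*e21
= (-12 - 6)*e12
= -18*e12
Coefficient = -18


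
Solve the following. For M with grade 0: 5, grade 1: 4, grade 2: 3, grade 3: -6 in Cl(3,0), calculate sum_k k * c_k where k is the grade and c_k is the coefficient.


Grade-weighted sum = sum of grade_k * coefficient_k
0*5 = 0
1*4 = 4
2*3 = 6
3*(-6) = -18
Total = 0 + 4 + 6 + (-18) = -8


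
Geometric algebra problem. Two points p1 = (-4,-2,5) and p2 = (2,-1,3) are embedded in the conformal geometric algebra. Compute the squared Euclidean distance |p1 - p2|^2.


p1 - p2 = (-6, -1, 2)
|p1 - p2|^2 = (-6)^2 + (-1)^2 + 2^2
= 36 + 1 + 4
= 41


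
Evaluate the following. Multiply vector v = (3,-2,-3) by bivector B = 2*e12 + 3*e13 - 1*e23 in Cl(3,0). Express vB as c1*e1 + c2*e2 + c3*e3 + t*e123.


vB has grade-1 (vector) and grade-3 (trivector) parts: vB = (v _| B) + (v ^ B).
Vector part <vB>_1:
  e1: -v2*b12 - v3*b13 = -(-2)*(2) - (-3)*(3) = 13
  e2: v1*b12 - v3*b23 = (3)*(2) - (-3)*(-1) = 3
  e3: v1*b13 + v2*b23 = (3)*(3) + (-2)*(-1) = 11
Trivector part <vB>_3:
  e123: v1*b23 - v2*b13 + v3*b12 = (3)*(-1) - (-2)*(3) + (-3)*(2) = -3
vB = 13*e1 + 3*e2 + 11*e3 - 3*e123


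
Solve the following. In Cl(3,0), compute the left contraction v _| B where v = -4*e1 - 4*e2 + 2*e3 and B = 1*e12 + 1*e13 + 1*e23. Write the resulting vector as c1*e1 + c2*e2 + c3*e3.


Left contraction v _| B = <vB>_1 (grade-1 part of the geometric product vB).
Using e1_|e12 = e2, e2_|e12 = -e1, e1_|e13 = e3, e3_|e13 = -e1, e2_|e23 = e3, e3_|e23 = -e2:
e1 coeff: -v2*b12 - v3*b13 = -(-4)*(1) - (2)*(1) = 2
e2 coeff: v1*b12 - v3*b23 = (-4)*(1) - (2)*(1) = -6
e3 coeff: v1*b13 + v2*b23 = (-4)*(1) + (-4)*(1) = -8
v _| B = 2*e1 - 6*e2 - 8*e3


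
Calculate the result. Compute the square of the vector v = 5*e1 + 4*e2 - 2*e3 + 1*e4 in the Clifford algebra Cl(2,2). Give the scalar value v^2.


v^2 = sum of c_i^2 * e_i^2
Positive signature terms (e_i^2 = +1): 5^2 + 4^2 = 41
Negative signature terms (e_j^2 = -1): (-2)^2 + 1^2 = 5
v^2 = 41 - 5 = 36


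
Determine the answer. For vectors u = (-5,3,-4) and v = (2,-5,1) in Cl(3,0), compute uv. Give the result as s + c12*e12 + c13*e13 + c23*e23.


In Cl(3,0): e_i^2 = 1, e_ie_j = -e_je_i for i != j.
Scalar part = u . v = (-5)*2 + 3*(-5) + (-4)*1
= -10 + (-15) + (-4) = -29
e12 coeff = (-5)*(-5) - 3*2 = 25 - 6 = 19
e13 coeff = (-5)*1 - (-4)*2 = -5 - (-8) = 3
e23 coeff = 3*1 - (-4)*(-5) = 3 - 20 = -17
uv = -29 + 19*e12 + 3*e13 - 17*e23


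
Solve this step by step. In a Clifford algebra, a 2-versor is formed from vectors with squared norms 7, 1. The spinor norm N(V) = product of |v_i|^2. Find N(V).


Spinor norm N(V) = |v1|^2 * |v2|^2 * ... * |v2|^2
= 7 * 1
Running product: 7, 7
N(V) = 7


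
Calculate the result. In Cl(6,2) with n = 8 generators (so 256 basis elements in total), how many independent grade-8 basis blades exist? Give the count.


Number of grade-k basis blades in Cl(p,q) with n = p + q is C(n, k).
n = 6 + 2 = 8
C(8, 8) = 8! / (8! * 0!)
= 40320 / (40320 * 1)
= 1


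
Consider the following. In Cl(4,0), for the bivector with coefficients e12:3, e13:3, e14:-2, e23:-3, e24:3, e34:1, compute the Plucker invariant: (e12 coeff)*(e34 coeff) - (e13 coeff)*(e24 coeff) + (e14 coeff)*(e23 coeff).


Plucker relation: af - be + cd
a*f = 3*1 = 3
b*e = 3*3 = 9
c*d = (-2)*(-3) = 6
af - be + cd = 3 - 9 + 6
= 0


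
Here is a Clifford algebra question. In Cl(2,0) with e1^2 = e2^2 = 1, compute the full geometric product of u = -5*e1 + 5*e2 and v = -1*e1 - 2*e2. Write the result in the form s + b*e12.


Expand: (-5*e1 + 5*e2)(-1*e1 - 2*e2)
= (-5)*(-1)*e1e1 + (-5)*(-2)*e1e2 + 5*(-1)*e2e1 + 5*(-2)*e2e2
Using e1^2 = e2^2 = 1, e2e1 = -e1e2:
Scalar part s = (-5)*(-1) + 5*(-2) = 5 + (-10) = -5
Bivector part b = (-5)*(-2) - 5*(-1) = 10 - (-5) = 15
uv = -5 + 15*e12


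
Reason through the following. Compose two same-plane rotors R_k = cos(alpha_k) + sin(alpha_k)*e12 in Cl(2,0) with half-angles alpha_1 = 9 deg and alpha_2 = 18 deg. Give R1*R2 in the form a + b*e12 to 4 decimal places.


Same-plane rotors commute and their half-angles add:
R1*R2 = cos(a1 + a2) + sin(a1 + a2)*e12.
a1 + a2 = 9 + 18 = 27 deg
cos(27 deg) = 0.8910
sin(27 deg) = 0.4540
R1*R2 = 0.8910 + 0.4540*e12
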